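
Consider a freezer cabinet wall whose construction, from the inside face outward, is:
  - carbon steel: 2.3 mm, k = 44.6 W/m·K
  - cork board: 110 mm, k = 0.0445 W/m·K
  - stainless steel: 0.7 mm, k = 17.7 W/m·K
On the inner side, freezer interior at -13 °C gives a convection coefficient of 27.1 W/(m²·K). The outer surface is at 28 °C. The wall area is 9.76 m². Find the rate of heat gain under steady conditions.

Q ≈ 159 W

Using the resistance-network approach (series):
R_inner film = 1/(h_i·A) = 1/(27.1×9.76) = 0.003781 K/W
R_carbon steel = L/(kA) = 0.0023/(44.6×9.76) = 5.284×10^-6 K/W
R_cork board = L/(kA) = 0.11/(0.0445×9.76) = 0.2533 K/W
R_stainless steel = L/(kA) = 0.0007/(17.7×9.76) = 4.052×10^-6 K/W
R_total = 0.2571 K/W
Q = ΔT / R_total = 41 / 0.2571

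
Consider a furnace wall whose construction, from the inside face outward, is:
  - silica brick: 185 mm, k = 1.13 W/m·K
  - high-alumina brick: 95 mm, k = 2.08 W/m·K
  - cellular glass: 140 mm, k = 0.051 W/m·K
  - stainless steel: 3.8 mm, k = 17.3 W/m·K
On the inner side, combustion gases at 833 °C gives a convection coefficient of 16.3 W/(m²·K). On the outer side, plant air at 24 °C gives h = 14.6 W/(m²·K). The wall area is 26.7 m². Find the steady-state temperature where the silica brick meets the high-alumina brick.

T ≈ 774 °C

Model the wall as resistances in series:
R_inner film = 1/(h_i·A) = 1/(16.3×26.7) = 0.002298 K/W
R_silica brick = L/(kA) = 0.185/(1.13×26.7) = 0.006132 K/W
R_high-alumina brick = L/(kA) = 0.095/(2.08×26.7) = 0.001711 K/W
R_cellular glass = L/(kA) = 0.14/(0.051×26.7) = 0.1028 K/W
R_stainless steel = L/(kA) = 0.0038/(17.3×26.7) = 8.227×10^-6 K/W
R_outer film = 1/(h_o·A) = 1/(14.6×26.7) = 0.002565 K/W
R_total = 0.1155 K/W;  Q = ΔT/R_total = 809/0.1155 = 7003 W
T_interface = T_inner − Q·ΣR(inner→interface) = 833 − 7000×0.008429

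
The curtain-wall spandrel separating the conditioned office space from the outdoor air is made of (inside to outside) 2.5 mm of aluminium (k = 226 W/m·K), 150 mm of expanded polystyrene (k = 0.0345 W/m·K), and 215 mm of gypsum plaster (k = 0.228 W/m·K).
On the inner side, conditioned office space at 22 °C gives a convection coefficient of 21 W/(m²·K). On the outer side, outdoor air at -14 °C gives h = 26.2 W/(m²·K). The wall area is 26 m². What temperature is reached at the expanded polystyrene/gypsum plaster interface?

T ≈ -7.43 °C

Series thermal resistances:
R_inner film = 1/(h_i·A) = 1/(21×26) = 0.001832 K/W
R_aluminium = L/(kA) = 0.0025/(226×26) = 4.255×10^-7 K/W
R_expanded polystyrene = L/(kA) = 0.15/(0.0345×26) = 0.1672 K/W
R_gypsum plaster = L/(kA) = 0.215/(0.228×26) = 0.03627 K/W
R_outer film = 1/(h_o·A) = 1/(26.2×26) = 0.001468 K/W
R_total = 0.2068 K/W;  Q = ΔT/R_total = 36/0.2068 = 174.1 W
T_interface = T_inner − Q·ΣR(inner→interface) = 22 − 174×0.1691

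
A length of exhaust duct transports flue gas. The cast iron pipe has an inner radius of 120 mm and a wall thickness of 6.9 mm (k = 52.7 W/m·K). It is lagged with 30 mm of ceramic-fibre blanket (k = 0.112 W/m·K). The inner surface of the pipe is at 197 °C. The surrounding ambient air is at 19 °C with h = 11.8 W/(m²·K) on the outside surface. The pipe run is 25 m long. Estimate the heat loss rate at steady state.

Radial resistances (cylindrical: R_cond = ln(r_o/r_i)/(2πkL), R_conv = 1/(h·2πrL)):
R_cast iron pipe wall = ln(126.9/120)/(2π×52.7×25) = 6.754×10^-6 K/W
R_ceramic-fibre blanket = ln(156.9/126.9)/(2π×0.112×25) = 0.01206 K/W
R_outer film = 1/(h_o·2πr_oL) = 1/(11.8×2π×0.1569×25) = 0.003439 K/W
R_total = 0.01551 K/W
Q = ΔT/R_total = 178/0.01551

Q ≈ 11500 W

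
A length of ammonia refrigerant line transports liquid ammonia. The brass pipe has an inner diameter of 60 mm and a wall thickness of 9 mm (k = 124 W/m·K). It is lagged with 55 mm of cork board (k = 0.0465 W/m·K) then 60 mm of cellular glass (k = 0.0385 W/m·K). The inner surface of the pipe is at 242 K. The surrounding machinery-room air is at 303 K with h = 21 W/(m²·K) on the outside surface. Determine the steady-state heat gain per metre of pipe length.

q′ ≈ 12 W/m

Treating each annulus and film as a series resistance:
R_brass pipe wall = ln(39/30)/(2π×124×1) = 3.367×10^-4 K/W
R_cork board = ln(94/39)/(2π×0.0465×1) = 3.011 K/W
R_cellular glass = ln(154/94)/(2π×0.0385×1) = 2.041 K/W
R_outer film = 1/(h_o·2πr_oL) = 1/(21×2π×0.154×1) = 0.04921 K/W
R_total = 5.101 K/W
Q = ΔT/R_total = 61/5.101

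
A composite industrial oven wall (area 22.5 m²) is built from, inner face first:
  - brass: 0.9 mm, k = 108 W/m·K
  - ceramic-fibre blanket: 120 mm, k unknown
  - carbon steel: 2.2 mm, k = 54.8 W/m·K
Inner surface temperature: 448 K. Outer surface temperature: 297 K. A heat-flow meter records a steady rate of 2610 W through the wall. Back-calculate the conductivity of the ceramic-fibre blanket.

Thermal resistances in series:
R_brass = L/(kA) = 0.0009/(108×22.5) = 3.704×10^-7 K/W
R_carbon steel = L/(kA) = 0.0022/(54.8×22.5) = 1.784×10^-6 K/W
Sum of known resistances R_other = 2.155×10^-6 K/W
Total R = ΔT/Q = 151/2610 = 0.05785 K/W
R_ceramic-fibre blanket = R_total − R_other = 0.05785 K/W
k = L/(R·A) = 0.12/(0.05785×22.5)

k ≈ 0.0922 W/(m·K)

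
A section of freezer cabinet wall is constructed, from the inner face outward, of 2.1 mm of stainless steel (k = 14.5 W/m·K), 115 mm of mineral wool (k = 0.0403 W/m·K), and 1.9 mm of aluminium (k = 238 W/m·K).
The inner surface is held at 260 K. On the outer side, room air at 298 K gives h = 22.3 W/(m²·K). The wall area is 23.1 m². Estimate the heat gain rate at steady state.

Model the wall as resistances in series:
R_stainless steel = L/(kA) = 0.0021/(14.5×23.1) = 6.27×10^-6 K/W
R_mineral wool = L/(kA) = 0.115/(0.0403×23.1) = 0.1235 K/W
R_aluminium = L/(kA) = 0.0019/(238×23.1) = 3.456×10^-7 K/W
R_outer film = 1/(h_o·A) = 1/(22.3×23.1) = 0.001941 K/W
R_total = 0.1255 K/W
Q = ΔT / R_total = 38 / 0.1255

Q ≈ 303 W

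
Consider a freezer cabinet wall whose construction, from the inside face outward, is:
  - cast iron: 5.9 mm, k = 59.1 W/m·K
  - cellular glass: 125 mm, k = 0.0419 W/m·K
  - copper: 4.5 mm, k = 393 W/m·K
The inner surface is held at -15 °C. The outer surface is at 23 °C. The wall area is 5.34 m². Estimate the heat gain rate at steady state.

Q ≈ 68 W

Model the wall as resistances in series:
R_cast iron = L/(kA) = 0.0059/(59.1×5.34) = 1.869×10^-5 K/W
R_cellular glass = L/(kA) = 0.125/(0.0419×5.34) = 0.5587 K/W
R_copper = L/(kA) = 0.0045/(393×5.34) = 2.144×10^-6 K/W
R_total = 0.5587 K/W
Q = ΔT / R_total = 38 / 0.5587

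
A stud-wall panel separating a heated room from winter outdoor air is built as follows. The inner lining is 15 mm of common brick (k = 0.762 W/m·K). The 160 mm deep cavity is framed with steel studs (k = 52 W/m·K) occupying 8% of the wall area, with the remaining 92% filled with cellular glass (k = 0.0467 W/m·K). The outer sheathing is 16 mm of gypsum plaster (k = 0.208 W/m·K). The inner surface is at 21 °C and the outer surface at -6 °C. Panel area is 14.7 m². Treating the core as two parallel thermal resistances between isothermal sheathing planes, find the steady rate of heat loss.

Q ≈ 2950 W

Sheathing layers in series; stud and cavity paths in parallel between them.
R_inner = 0.015/(0.762×14.7) = 0.001339 K/W
R_stud  = 0.16/(52×0.08×14.7) = 0.002616 K/W
R_cav   = 0.16/(0.0467×0.92×14.7) = 0.2533 K/W
1/R_core = 1/R_stud + 1/R_cav → R_core = 0.00259 K/W
R_outer = 0.016/(0.208×14.7) = 0.005233 K/W
R_total = 0.009162 K/W
Q = ΔT/R_total = 27/0.009162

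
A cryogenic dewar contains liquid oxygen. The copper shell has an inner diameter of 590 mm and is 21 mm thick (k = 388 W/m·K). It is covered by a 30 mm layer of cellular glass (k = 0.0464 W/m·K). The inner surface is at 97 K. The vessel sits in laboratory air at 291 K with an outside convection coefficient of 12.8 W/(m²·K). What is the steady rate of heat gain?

For a spherical shell R = (1/r₁ − 1/r₂)/(4πk); film R = 1/(h·4πr²). In series:
R_copper shell = (1/0.295 − 1/0.316)/(4π×388) = 4.62×10^-5 K/W
R_cellular glass = (1/0.316 − 1/0.346)/(4π×0.0464) = 0.4706 K/W
R_outer film = 1/(h·4πr_o²) = 1/(12.8×4π×0.346²) = 0.05193 K/W
R_total = 0.5226 K/W
Q = ΔT/R_total = 194/0.5226

Q ≈ 371 W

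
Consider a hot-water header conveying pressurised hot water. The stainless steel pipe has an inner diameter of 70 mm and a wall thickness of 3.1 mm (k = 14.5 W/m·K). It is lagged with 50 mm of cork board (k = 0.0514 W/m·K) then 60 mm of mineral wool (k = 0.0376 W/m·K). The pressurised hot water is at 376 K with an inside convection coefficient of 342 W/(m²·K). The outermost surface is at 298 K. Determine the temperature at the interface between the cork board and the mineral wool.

T ≈ 334 K

Cylindrical conduction, so R = ln(r₂/r₁)/(2πkL) per layer, in series:
R_inner film = 1/(h_i·2πr₁L) = 1/(342×2π×0.035×1) = 0.0133 K/W
R_stainless steel pipe wall = ln(38.1/35)/(2π×14.5×1) = 9.315×10^-4 K/W
R_cork board = ln(88.1/38.1)/(2π×0.0514×1) = 2.596 K/W
R_mineral wool = ln(148.1/88.1)/(2π×0.0376×1) = 2.199 K/W
R_total = 4.808 K/W
Q = ΔT/R_total = 78/4.808
Q = 16.2 W/m
T_interface = T_inner − Q·ΣR(inner→interface) = 376 − 16.2×2.61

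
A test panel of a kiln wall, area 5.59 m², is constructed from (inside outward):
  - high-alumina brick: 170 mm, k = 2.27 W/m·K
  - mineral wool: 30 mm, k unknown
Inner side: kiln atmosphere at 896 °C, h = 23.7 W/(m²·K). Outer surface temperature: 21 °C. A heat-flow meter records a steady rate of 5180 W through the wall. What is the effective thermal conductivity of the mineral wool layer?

k ≈ 0.0363 W/(m·K)

Series thermal resistances:
R_inner film = 1/(h_i·A) = 1/(23.7×5.59) = 0.007548 K/W
R_high-alumina brick = L/(kA) = 0.17/(2.27×5.59) = 0.0134 K/W
Sum of known resistances R_other = 0.02095 K/W
Total R = ΔT/Q = 875/5180 = 0.1689 K/W
R_mineral wool = R_total − R_other = 0.148 K/W
k = L/(R·A) = 0.03/(0.148×5.59)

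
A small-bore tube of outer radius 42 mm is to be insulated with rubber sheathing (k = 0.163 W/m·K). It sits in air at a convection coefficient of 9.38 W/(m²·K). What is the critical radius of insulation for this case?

For a cylinder r_cr = k/h = 0.163/9.38
r_cr = 17.4 mm; since the bare radius (42 mm) is above r_cr, any added insulation will reduce heat loss.

r_cr ≈ 17.4 mm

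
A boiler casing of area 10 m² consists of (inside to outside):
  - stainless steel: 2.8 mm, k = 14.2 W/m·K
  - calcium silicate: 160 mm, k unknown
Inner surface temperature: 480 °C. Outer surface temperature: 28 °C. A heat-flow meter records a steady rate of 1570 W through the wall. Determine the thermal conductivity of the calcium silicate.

Model the wall as resistances in series:
R_stainless steel = L/(kA) = 0.0028/(14.2×10) = 1.972×10^-5 K/W
Sum of known resistances R_other = 1.972×10^-5 K/W
Total R = ΔT/Q = 452/1570 = 0.2879 K/W
R_calcium silicate = R_total − R_other = 0.2879 K/W
k = L/(R·A) = 0.16/(0.2879×10)

k ≈ 0.0556 W/(m·K)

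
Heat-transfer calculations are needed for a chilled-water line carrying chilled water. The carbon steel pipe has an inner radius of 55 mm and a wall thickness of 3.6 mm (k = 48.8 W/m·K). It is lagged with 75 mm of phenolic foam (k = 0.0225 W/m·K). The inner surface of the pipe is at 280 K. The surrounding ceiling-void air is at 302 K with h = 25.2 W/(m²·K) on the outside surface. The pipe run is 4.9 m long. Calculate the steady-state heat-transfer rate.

For a radial system each layer contributes R = ln(r_out/r_in)/(2πkL); films add R = 1/(hA).
R_carbon steel pipe wall = ln(58.6/55)/(2π×48.8×4.9) = 4.22×10^-5 K/W
R_phenolic foam = ln(133.6/58.6)/(2π×0.0225×4.9) = 1.19 K/W
R_outer film = 1/(h_o·2πr_oL) = 1/(25.2×2π×0.1336×4.9) = 0.009648 K/W
R_total = 1.199 K/W
Q = ΔT/R_total = 22/1.199

Q ≈ 18.3 W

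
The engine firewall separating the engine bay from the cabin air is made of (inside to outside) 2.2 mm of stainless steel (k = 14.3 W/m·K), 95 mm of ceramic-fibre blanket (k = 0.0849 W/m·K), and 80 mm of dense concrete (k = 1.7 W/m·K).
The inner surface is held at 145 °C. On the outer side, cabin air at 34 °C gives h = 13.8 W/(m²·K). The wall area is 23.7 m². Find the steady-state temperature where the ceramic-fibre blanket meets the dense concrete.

Using the resistance-network approach (series):
R_stainless steel = L/(kA) = 0.0022/(14.3×23.7) = 6.491×10^-6 K/W
R_ceramic-fibre blanket = L/(kA) = 0.095/(0.0849×23.7) = 0.04721 K/W
R_dense concrete = L/(kA) = 0.08/(1.7×23.7) = 0.001986 K/W
R_outer film = 1/(h_o·A) = 1/(13.8×23.7) = 0.003058 K/W
R_total = 0.05226 K/W;  Q = ΔT/R_total = 111/0.05226 = 2124 W
T_interface = T_inner − Q·ΣR(inner→interface) = 145 − 2120×0.04722

T ≈ 44.7 °C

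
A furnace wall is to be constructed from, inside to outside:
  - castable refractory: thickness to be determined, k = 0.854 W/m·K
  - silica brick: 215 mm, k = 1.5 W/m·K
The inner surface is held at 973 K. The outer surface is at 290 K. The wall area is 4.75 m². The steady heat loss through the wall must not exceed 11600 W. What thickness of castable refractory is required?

Using the resistance-network approach (series):
R_silica brick = L/(kA) = 0.215/(1.5×4.75) = 0.03018 K/W
Sum of the known resistances R_other = 0.03018 K/W
Required total resistance R_tot = ΔT/Q_allow = 683/11600 = 0.05888 K/W
R_castable refractory = R_tot − R_other = 0.0287 K/W
L = R·k·A = 0.0287×0.854×4.75

L ≈ 116 mm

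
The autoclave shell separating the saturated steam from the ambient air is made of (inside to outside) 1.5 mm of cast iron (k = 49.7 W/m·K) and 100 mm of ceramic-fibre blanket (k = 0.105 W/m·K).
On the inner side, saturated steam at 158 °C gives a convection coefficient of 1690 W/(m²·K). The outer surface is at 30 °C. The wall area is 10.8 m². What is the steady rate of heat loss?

Series thermal resistances:
R_inner film = 1/(h_i·A) = 1/(1690×10.8) = 5.479×10^-5 K/W
R_cast iron = L/(kA) = 0.0015/(49.7×10.8) = 2.795×10^-6 K/W
R_ceramic-fibre blanket = L/(kA) = 0.1/(0.105×10.8) = 0.08818 K/W
R_total = 0.08824 K/W
Q = ΔT / R_total = 128 / 0.08824

Q ≈ 1450 W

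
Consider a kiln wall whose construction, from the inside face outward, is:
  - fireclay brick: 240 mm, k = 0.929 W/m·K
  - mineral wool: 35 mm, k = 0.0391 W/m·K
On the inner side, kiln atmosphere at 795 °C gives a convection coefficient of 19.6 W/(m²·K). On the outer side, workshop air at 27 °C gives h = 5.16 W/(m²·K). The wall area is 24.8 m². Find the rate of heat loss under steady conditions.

Q ≈ 13600 W

Model the wall as resistances in series:
R_inner film = 1/(h_i·A) = 1/(19.6×24.8) = 0.002057 K/W
R_fireclay brick = L/(kA) = 0.24/(0.929×24.8) = 0.01042 K/W
R_mineral wool = L/(kA) = 0.035/(0.0391×24.8) = 0.03609 K/W
R_outer film = 1/(h_o·A) = 1/(5.16×24.8) = 0.007814 K/W
R_total = 0.05638 K/W
Q = ΔT / R_total = 768 / 0.05638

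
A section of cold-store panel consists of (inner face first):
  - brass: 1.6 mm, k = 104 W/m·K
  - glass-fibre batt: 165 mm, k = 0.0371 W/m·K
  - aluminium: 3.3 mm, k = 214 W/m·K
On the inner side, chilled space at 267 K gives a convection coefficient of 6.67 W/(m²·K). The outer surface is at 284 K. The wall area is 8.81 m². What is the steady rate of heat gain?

Model the wall as resistances in series:
R_inner film = 1/(h_i·A) = 1/(6.67×8.81) = 0.01702 K/W
R_brass = L/(kA) = 0.0016/(104×8.81) = 1.746×10^-6 K/W
R_glass-fibre batt = L/(kA) = 0.165/(0.0371×8.81) = 0.5048 K/W
R_aluminium = L/(kA) = 0.0033/(214×8.81) = 1.75×10^-6 K/W
R_total = 0.5218 K/W
Q = ΔT / R_total = 17 / 0.5218

Q ≈ 32.6 W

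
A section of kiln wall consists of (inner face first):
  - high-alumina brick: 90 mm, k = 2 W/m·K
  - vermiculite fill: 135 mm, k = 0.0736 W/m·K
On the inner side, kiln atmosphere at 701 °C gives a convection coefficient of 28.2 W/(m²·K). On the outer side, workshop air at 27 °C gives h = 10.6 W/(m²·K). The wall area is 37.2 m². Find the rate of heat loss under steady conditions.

Q ≈ 12500 W

Model the wall as resistances in series:
R_inner film = 1/(h_i·A) = 1/(28.2×37.2) = 9.533×10^-4 K/W
R_high-alumina brick = L/(kA) = 0.09/(2×37.2) = 0.00121 K/W
R_vermiculite fill = L/(kA) = 0.135/(0.0736×37.2) = 0.04931 K/W
R_outer film = 1/(h_o·A) = 1/(10.6×37.2) = 0.002536 K/W
R_total = 0.05401 K/W
Q = ΔT / R_total = 674 / 0.05401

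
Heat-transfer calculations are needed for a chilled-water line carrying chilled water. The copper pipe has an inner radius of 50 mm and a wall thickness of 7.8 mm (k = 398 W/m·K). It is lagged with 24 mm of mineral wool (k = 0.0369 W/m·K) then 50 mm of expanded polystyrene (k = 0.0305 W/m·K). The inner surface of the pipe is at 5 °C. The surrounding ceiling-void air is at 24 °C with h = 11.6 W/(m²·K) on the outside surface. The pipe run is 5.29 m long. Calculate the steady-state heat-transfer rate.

Q ≈ 24.6 W

Radial resistances (cylindrical: R_cond = ln(r_o/r_i)/(2πkL), R_conv = 1/(h·2πrL)):
R_copper pipe wall = ln(57.8/50)/(2π×398×5.29) = 1.096×10^-5 K/W
R_mineral wool = ln(81.8/57.8)/(2π×0.0369×5.29) = 0.2832 K/W
R_expanded polystyrene = ln(131.8/81.8)/(2π×0.0305×5.29) = 0.4705 K/W
R_outer film = 1/(h_o·2πr_oL) = 1/(11.6×2π×0.1318×5.29) = 0.01968 K/W
R_total = 0.7734 K/W
Q = ΔT/R_total = 19/0.7734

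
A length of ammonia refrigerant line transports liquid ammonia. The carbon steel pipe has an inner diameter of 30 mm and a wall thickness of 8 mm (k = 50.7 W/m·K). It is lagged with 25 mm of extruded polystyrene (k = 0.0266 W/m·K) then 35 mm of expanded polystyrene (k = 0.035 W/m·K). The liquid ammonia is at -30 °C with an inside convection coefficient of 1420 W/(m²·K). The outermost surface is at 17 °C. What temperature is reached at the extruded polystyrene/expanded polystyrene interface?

T ≈ 0.0398 °C

Radial resistances (cylindrical: R_cond = ln(r_o/r_i)/(2πkL), R_conv = 1/(h·2πrL)):
R_inner film = 1/(h_i·2πr₁L) = 1/(1420×2π×0.015×1) = 0.007472 K/W
R_carbon steel pipe wall = ln(23/15)/(2π×50.7×1) = 0.001342 K/W
R_extruded polystyrene = ln(48/23)/(2π×0.0266×1) = 4.402 K/W
R_expanded polystyrene = ln(83/48)/(2π×0.035×1) = 2.49 K/W
R_total = 6.901 K/W
Q = ΔT/R_total = 47/6.901
Q = 6.81 W/m
T_interface = T_inner + Q·ΣR(inner→interface) = -30 + 6.81×4.411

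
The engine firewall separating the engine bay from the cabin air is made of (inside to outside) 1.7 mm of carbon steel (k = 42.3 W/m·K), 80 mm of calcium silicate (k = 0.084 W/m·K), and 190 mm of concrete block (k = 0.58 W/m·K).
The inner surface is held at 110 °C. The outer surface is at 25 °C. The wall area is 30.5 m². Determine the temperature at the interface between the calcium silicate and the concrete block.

Model the wall as resistances in series:
R_carbon steel = L/(kA) = 0.0017/(42.3×30.5) = 1.318×10^-6 K/W
R_calcium silicate = L/(kA) = 0.08/(0.084×30.5) = 0.03123 K/W
R_concrete block = L/(kA) = 0.19/(0.58×30.5) = 0.01074 K/W
R_total = 0.04197 K/W;  Q = ΔT/R_total = 85/0.04197 = 2025 W
T_interface = T_inner − Q·ΣR(inner→interface) = 110 − 2030×0.03123

T ≈ 46.8 °C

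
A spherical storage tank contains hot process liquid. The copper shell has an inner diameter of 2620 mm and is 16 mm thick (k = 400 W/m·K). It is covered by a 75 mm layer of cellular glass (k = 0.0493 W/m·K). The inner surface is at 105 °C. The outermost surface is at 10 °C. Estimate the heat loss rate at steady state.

Q ≈ 1460 W

For a spherical shell R = (1/r₁ − 1/r₂)/(4πk); film R = 1/(h·4πr²). In series:
R_copper shell = (1/1.31 − 1/1.326)/(4π×400) = 1.832×10^-6 K/W
R_cellular glass = (1/1.326 − 1/1.401)/(4π×0.0493) = 0.06517 K/W
R_total = 0.06517 K/W
Q = ΔT/R_total = 95/0.06517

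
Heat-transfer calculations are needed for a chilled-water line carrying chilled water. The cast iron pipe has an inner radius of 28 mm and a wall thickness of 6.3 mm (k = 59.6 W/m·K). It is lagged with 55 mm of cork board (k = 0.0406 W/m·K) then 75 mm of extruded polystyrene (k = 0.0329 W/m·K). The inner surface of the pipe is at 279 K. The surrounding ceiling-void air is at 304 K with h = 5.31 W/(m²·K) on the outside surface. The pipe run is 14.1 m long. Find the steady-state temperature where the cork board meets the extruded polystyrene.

Radial resistances (cylindrical: R_cond = ln(r_o/r_i)/(2πkL), R_conv = 1/(h·2πrL)):
R_cast iron pipe wall = ln(34.3/28)/(2π×59.6×14.1) = 3.843×10^-5 K/W
R_cork board = ln(89.3/34.3)/(2π×0.0406×14.1) = 0.266 K/W
R_extruded polystyrene = ln(164.3/89.3)/(2π×0.0329×14.1) = 0.2092 K/W
R_outer film = 1/(h_o·2πr_oL) = 1/(5.31×2π×0.1643×14.1) = 0.01294 K/W
R_total = 0.4882 K/W
Q = ΔT/R_total = 25/0.4882
Q = 51.2 W
T_interface = T_inner + Q·ΣR(inner→interface) = 279 + 51.2×0.2661

T ≈ 293 K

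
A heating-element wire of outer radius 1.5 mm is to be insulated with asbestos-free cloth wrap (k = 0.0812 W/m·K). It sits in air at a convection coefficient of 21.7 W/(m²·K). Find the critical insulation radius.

For a cylinder r_cr = k/h = 0.0812/21.7
r_cr = 3.74 mm; since the bare radius (1.5 mm) is below r_cr, adding a thin layer of insulation will *increase* heat loss.

r_cr ≈ 3.74 mm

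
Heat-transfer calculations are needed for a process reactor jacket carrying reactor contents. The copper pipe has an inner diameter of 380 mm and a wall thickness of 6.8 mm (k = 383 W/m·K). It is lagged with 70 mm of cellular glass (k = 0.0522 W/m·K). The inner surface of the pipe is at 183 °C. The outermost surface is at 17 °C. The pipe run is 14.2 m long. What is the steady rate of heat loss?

Cylindrical conduction, so R = ln(r₂/r₁)/(2πkL) per layer, in series:
R_copper pipe wall = ln(196.8/190)/(2π×383×14.2) = 1.029×10^-6 K/W
R_cellular glass = ln(266.8/196.8)/(2π×0.0522×14.2) = 0.06534 K/W
R_total = 0.06534 K/W
Q = ΔT/R_total = 166/0.06534

Q ≈ 2540 W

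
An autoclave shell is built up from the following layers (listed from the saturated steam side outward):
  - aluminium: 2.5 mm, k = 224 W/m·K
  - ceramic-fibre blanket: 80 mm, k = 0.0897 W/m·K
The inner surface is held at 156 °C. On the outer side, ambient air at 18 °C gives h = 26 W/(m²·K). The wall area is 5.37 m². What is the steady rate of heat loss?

Q ≈ 797 W

Treating each layer as a thermal resistance in series:
R_aluminium = L/(kA) = 0.0025/(224×5.37) = 2.078×10^-6 K/W
R_ceramic-fibre blanket = L/(kA) = 0.08/(0.0897×5.37) = 0.1661 K/W
R_outer film = 1/(h_o·A) = 1/(26×5.37) = 0.007162 K/W
R_total = 0.1732 K/W
Q = ΔT / R_total = 138 / 0.1732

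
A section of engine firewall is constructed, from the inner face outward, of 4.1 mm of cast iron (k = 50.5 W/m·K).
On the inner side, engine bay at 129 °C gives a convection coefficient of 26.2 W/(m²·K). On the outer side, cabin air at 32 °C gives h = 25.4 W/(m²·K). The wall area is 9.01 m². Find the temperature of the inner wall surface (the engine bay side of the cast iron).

Model the wall as resistances in series:
R_inner film = 1/(h_i·A) = 1/(26.2×9.01) = 0.004236 K/W
R_cast iron = L/(kA) = 0.0041/(50.5×9.01) = 9.011×10^-6 K/W
R_outer film = 1/(h_o·A) = 1/(25.4×9.01) = 0.00437 K/W
R_total = 0.008615 K/W;  Q = ΔT/R_total = 97/0.008615 = 11260 W
T_interface = T_inner − Q·ΣR(inner→interface) = 129 − 11300×0.004236

T ≈ 81.3 °C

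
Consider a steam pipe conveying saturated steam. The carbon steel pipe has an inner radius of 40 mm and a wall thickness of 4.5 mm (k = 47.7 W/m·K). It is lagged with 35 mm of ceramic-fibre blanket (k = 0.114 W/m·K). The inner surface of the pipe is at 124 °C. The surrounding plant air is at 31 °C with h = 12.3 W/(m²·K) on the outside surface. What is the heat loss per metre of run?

Per-layer cylindrical resistances, series-summed:
R_carbon steel pipe wall = ln(44.5/40)/(2π×47.7×1) = 3.557×10^-4 K/W
R_ceramic-fibre blanket = ln(79.5/44.5)/(2π×0.114×1) = 0.8101 K/W
R_outer film = 1/(h_o·2πr_oL) = 1/(12.3×2π×0.0795×1) = 0.1628 K/W
R_total = 0.9732 K/W
Q = ΔT/R_total = 93/0.9732

q′ ≈ 95.6 W/m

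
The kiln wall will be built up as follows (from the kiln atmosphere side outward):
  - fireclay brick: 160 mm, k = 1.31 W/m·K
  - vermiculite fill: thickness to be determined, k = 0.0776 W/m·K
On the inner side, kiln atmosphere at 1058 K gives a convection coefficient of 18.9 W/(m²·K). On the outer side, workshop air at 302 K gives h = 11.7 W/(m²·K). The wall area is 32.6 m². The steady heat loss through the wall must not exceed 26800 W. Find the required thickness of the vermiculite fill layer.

L ≈ 51.1 mm

Treating each layer as a thermal resistance in series:
R_inner film = 1/(h_i·A) = 1/(18.9×32.6) = 0.001623 K/W
R_fireclay brick = L/(kA) = 0.16/(1.31×32.6) = 0.003747 K/W
R_outer film = 1/(h_o·A) = 1/(11.7×32.6) = 0.002622 K/W
Sum of the known resistances R_other = 0.007991 K/W
Required total resistance R_tot = ΔT/Q_allow = 756/26800 = 0.02821 K/W
R_vermiculite fill = R_tot − R_other = 0.02022 K/W
L = R·k·A = 0.02022×0.0776×32.6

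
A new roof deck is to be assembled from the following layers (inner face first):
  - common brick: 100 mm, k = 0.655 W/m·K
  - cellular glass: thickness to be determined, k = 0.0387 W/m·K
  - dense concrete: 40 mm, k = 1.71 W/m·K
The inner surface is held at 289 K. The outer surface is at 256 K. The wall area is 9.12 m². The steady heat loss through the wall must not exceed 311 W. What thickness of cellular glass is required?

L ≈ 30.6 mm

Using the resistance-network approach (series):
R_common brick = L/(kA) = 0.1/(0.655×9.12) = 0.01674 K/W
R_dense concrete = L/(kA) = 0.04/(1.71×9.12) = 0.002565 K/W
Sum of the known resistances R_other = 0.01931 K/W
Required total resistance R_tot = ΔT/Q_allow = 33/311 = 0.1061 K/W
R_cellular glass = R_tot − R_other = 0.0868 K/W
L = R·k·A = 0.0868×0.0387×9.12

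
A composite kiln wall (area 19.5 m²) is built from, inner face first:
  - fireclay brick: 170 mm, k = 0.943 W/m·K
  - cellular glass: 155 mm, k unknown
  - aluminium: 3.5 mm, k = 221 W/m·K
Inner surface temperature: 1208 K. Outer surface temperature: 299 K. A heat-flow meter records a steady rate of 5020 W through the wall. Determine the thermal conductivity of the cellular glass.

Series thermal resistances:
R_fireclay brick = L/(kA) = 0.17/(0.943×19.5) = 0.009245 K/W
R_aluminium = L/(kA) = 0.0035/(221×19.5) = 8.122×10^-7 K/W
Sum of known resistances R_other = 0.009246 K/W
Total R = ΔT/Q = 909/5020 = 0.1811 K/W
R_cellular glass = R_total − R_other = 0.1718 K/W
k = L/(R·A) = 0.155/(0.1718×19.5)

k ≈ 0.0463 W/(m·K)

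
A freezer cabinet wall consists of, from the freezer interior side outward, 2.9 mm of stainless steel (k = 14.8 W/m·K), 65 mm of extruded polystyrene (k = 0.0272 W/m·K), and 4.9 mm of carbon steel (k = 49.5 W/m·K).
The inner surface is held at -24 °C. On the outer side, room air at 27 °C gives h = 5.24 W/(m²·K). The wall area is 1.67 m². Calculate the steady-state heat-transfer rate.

Q ≈ 33 W

Series thermal resistances:
R_stainless steel = L/(kA) = 0.0029/(14.8×1.67) = 1.173×10^-4 K/W
R_extruded polystyrene = L/(kA) = 0.065/(0.0272×1.67) = 1.431 K/W
R_carbon steel = L/(kA) = 0.0049/(49.5×1.67) = 5.928×10^-5 K/W
R_outer film = 1/(h_o·A) = 1/(5.24×1.67) = 0.1143 K/W
R_total = 1.545 K/W
Q = ΔT / R_total = 51 / 1.545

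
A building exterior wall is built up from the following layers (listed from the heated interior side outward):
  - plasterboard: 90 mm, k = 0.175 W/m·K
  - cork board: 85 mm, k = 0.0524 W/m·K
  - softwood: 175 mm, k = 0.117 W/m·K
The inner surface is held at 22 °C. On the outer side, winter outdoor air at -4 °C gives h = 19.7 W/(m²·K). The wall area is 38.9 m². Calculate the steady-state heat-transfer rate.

Using the resistance-network approach (series):
R_plasterboard = L/(kA) = 0.09/(0.175×38.9) = 0.01322 K/W
R_cork board = L/(kA) = 0.085/(0.0524×38.9) = 0.0417 K/W
R_softwood = L/(kA) = 0.175/(0.117×38.9) = 0.03845 K/W
R_outer film = 1/(h_o·A) = 1/(19.7×38.9) = 0.001305 K/W
R_total = 0.09468 K/W
Q = ΔT / R_total = 26 / 0.09468

Q ≈ 275 W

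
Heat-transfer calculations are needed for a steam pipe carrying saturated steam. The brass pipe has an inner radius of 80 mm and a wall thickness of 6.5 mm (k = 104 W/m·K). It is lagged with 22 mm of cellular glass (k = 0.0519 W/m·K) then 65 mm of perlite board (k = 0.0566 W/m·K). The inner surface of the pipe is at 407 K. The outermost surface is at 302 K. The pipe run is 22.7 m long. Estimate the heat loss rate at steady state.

Per-layer cylindrical resistances, series-summed:
R_brass pipe wall = ln(86.5/80)/(2π×104×22.7) = 5.266×10^-6 K/W
R_cellular glass = ln(108.5/86.5)/(2π×0.0519×22.7) = 0.03061 K/W
R_perlite board = ln(173.5/108.5)/(2π×0.0566×22.7) = 0.05815 K/W
R_total = 0.08877 K/W
Q = ΔT/R_total = 105/0.08877

Q ≈ 1180 W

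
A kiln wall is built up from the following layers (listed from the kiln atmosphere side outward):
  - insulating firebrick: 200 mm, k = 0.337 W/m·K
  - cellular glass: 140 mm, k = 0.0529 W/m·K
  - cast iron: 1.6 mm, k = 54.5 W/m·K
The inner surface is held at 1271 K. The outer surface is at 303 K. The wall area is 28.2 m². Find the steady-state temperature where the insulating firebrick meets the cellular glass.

Thermal resistances in series:
R_insulating firebrick = L/(kA) = 0.2/(0.337×28.2) = 0.02105 K/W
R_cellular glass = L/(kA) = 0.14/(0.0529×28.2) = 0.09385 K/W
R_cast iron = L/(kA) = 0.0016/(54.5×28.2) = 1.041×10^-6 K/W
R_total = 0.1149 K/W;  Q = ΔT/R_total = 968/0.1149 = 8425 W
T_interface = T_inner − Q·ΣR(inner→interface) = 1271 − 8430×0.02105

T ≈ 1090 K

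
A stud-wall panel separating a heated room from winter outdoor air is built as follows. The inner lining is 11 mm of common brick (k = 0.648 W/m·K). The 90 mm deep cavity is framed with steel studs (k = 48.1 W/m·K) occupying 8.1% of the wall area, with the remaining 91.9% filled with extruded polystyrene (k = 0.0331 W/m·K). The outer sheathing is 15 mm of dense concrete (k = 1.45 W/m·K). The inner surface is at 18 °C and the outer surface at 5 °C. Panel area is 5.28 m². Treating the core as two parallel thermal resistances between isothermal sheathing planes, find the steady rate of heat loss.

Q ≈ 1370 W

Sheathing layers in series; stud and cavity paths in parallel between them.
R_inner = 0.011/(0.648×5.28) = 0.003215 K/W
R_stud  = 0.09/(48.1×0.081×5.28) = 0.004375 K/W
R_cav   = 0.09/(0.0331×0.919×5.28) = 0.5604 K/W
1/R_core = 1/R_stud + 1/R_cav → R_core = 0.004341 K/W
R_outer = 0.015/(1.45×5.28) = 0.001959 K/W
R_total = 0.009515 K/W
Q = ΔT/R_total = 13/0.009515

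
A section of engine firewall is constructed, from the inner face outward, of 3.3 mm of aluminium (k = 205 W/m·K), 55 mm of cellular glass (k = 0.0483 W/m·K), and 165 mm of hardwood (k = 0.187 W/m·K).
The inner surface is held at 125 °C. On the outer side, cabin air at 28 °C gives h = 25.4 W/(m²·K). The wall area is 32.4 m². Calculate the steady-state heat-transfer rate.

Model the wall as resistances in series:
R_aluminium = L/(kA) = 0.0033/(205×32.4) = 4.968×10^-7 K/W
R_cellular glass = L/(kA) = 0.055/(0.0483×32.4) = 0.03515 K/W
R_hardwood = L/(kA) = 0.165/(0.187×32.4) = 0.02723 K/W
R_outer film = 1/(h_o·A) = 1/(25.4×32.4) = 0.001215 K/W
R_total = 0.06359 K/W
Q = ΔT / R_total = 97 / 0.06359

Q ≈ 1530 W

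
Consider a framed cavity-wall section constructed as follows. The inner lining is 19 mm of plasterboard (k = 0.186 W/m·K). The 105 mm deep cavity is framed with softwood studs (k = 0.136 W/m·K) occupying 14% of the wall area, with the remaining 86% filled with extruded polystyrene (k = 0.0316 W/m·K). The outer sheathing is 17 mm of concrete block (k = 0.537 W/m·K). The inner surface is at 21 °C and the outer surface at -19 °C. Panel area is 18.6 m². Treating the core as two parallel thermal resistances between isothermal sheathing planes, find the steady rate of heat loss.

Q ≈ 309 W

Sheathing layers in series; stud and cavity paths in parallel between them.
R_inner = 0.019/(0.186×18.6) = 0.005492 K/W
R_stud  = 0.105/(0.136×0.14×18.6) = 0.2965 K/W
R_cav   = 0.105/(0.0316×0.86×18.6) = 0.2077 K/W
1/R_core = 1/R_stud + 1/R_cav → R_core = 0.1221 K/W
R_outer = 0.017/(0.537×18.6) = 0.001702 K/W
R_total = 0.1293 K/W
Q = ΔT/R_total = 40/0.1293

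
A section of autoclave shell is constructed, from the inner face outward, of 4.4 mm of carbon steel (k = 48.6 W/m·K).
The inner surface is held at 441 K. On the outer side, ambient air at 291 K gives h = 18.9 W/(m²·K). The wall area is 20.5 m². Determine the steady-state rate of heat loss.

Using the resistance-network approach (series):
R_carbon steel = L/(kA) = 0.0044/(48.6×20.5) = 4.416×10^-6 K/W
R_outer film = 1/(h_o·A) = 1/(18.9×20.5) = 0.002581 K/W
R_total = 0.002585 K/W
Q = ΔT / R_total = 150 / 0.002585

Q ≈ 58000 W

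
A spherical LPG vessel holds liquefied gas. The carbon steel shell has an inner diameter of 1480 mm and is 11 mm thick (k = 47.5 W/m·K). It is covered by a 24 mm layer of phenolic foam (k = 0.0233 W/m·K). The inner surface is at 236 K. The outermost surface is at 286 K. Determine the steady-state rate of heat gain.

Each spherical layer contributes R = (1/r_i − 1/r_o)/(4πk):
R_carbon steel shell = (1/0.74 − 1/0.751)/(4π×47.5) = 3.316×10^-5 K/W
R_phenolic foam = (1/0.751 − 1/0.775)/(4π×0.0233) = 0.1408 K/W
R_total = 0.1409 K/W
Q = ΔT/R_total = 50/0.1409

Q ≈ 355 W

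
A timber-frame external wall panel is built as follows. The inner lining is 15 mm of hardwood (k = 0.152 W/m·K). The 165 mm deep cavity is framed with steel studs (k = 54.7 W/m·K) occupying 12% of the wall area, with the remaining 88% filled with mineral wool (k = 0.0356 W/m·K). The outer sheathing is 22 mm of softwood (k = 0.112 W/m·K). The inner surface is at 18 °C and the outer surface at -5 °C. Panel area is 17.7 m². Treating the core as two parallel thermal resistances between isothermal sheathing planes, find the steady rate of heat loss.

Sheathing layers in series; stud and cavity paths in parallel between them.
R_inner = 0.015/(0.152×17.7) = 0.005575 K/W
R_stud  = 0.165/(54.7×0.12×17.7) = 0.00142 K/W
R_cav   = 0.165/(0.0356×0.88×17.7) = 0.2976 K/W
1/R_core = 1/R_stud + 1/R_cav → R_core = 0.001413 K/W
R_outer = 0.022/(0.112×17.7) = 0.0111 K/W
R_total = 0.01809 K/W
Q = ΔT/R_total = 23/0.01809

Q ≈ 1270 W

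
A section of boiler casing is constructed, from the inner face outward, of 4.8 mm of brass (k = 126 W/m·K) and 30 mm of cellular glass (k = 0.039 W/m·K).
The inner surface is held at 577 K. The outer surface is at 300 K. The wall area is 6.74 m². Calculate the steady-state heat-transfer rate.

Q ≈ 2430 W

Using the resistance-network approach (series):
R_brass = L/(kA) = 0.0048/(126×6.74) = 5.652×10^-6 K/W
R_cellular glass = L/(kA) = 0.03/(0.039×6.74) = 0.1141 K/W
R_total = 0.1141 K/W
Q = ΔT / R_total = 277 / 0.1141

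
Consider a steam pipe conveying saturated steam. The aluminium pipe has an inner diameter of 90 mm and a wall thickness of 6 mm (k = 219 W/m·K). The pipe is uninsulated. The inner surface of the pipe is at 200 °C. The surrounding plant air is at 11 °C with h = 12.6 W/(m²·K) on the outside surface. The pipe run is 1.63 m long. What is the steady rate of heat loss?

Q ≈ 1240 W

Radial resistances (cylindrical: R_cond = ln(r_o/r_i)/(2πkL), R_conv = 1/(h·2πrL)):
R_aluminium pipe wall = ln(51/45)/(2π×219×1.63) = 5.58×10^-5 K/W
R_outer film = 1/(h_o·2πr_oL) = 1/(12.6×2π×0.051×1.63) = 0.1519 K/W
R_total = 0.152 K/W
Q = ΔT/R_total = 189/0.152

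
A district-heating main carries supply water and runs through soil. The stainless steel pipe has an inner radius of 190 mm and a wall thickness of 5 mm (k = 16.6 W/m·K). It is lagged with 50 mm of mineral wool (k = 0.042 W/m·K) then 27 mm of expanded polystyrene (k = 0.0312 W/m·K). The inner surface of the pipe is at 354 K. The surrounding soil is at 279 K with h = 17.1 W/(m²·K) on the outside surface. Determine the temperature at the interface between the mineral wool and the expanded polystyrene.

T ≈ 309 K

For a radial system each layer contributes R = ln(r_out/r_in)/(2πkL); films add R = 1/(hA).
R_stainless steel pipe wall = ln(195/190)/(2π×16.6×1) = 2.49×10^-4 K/W
R_mineral wool = ln(245/195)/(2π×0.042×1) = 0.865 K/W
R_expanded polystyrene = ln(272/245)/(2π×0.0312×1) = 0.5333 K/W
R_outer film = 1/(h_o·2πr_oL) = 1/(17.1×2π×0.272×1) = 0.03422 K/W
R_total = 1.433 K/W
Q = ΔT/R_total = 75/1.433
Q = 52.3 W/m
T_interface = T_inner − Q·ΣR(inner→interface) = 354 − 52.3×0.8652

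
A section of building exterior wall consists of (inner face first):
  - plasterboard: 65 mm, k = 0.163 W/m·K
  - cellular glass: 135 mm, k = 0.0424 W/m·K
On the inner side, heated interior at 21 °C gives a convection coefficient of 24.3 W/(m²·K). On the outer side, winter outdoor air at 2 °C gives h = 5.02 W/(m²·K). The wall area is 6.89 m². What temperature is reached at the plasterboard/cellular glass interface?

T ≈ 18.8 °C

Using the resistance-network approach (series):
R_inner film = 1/(h_i·A) = 1/(24.3×6.89) = 0.005973 K/W
R_plasterboard = L/(kA) = 0.065/(0.163×6.89) = 0.05788 K/W
R_cellular glass = L/(kA) = 0.135/(0.0424×6.89) = 0.4621 K/W
R_outer film = 1/(h_o·A) = 1/(5.02×6.89) = 0.02891 K/W
R_total = 0.5549 K/W;  Q = ΔT/R_total = 19/0.5549 = 34.24 W
T_interface = T_inner − Q·ΣR(inner→interface) = 21 − 34.2×0.06385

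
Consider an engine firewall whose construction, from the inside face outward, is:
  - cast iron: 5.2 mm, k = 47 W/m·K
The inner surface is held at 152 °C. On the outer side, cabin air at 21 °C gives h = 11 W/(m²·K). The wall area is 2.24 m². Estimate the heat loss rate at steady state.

Q ≈ 3220 W

Using the resistance-network approach (series):
R_cast iron = L/(kA) = 0.0052/(47×2.24) = 4.939×10^-5 K/W
R_outer film = 1/(h_o·A) = 1/(11×2.24) = 0.04058 K/W
R_total = 0.04063 K/W
Q = ΔT / R_total = 131 / 0.04063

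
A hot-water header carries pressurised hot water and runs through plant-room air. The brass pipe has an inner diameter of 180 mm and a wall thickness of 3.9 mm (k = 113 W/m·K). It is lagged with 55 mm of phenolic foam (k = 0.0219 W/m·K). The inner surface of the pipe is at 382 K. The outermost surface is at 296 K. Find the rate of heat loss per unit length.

Cylindrical conduction, so R = ln(r₂/r₁)/(2πkL) per layer, in series:
R_brass pipe wall = ln(93.9/90)/(2π×113×1) = 5.975×10^-5 K/W
R_phenolic foam = ln(148.9/93.9)/(2π×0.0219×1) = 3.351 K/W
R_total = 3.351 K/W
Q = ΔT/R_total = 86/3.351

q′ ≈ 25.7 W/m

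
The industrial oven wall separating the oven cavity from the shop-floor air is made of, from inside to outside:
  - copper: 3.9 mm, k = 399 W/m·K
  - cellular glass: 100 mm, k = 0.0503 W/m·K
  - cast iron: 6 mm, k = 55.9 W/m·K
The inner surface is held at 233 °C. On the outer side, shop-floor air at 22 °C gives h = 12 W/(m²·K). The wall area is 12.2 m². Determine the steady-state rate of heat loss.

Q ≈ 1240 W

Series thermal resistances:
R_copper = L/(kA) = 0.0039/(399×12.2) = 8.012×10^-7 K/W
R_cellular glass = L/(kA) = 0.1/(0.0503×12.2) = 0.163 K/W
R_cast iron = L/(kA) = 0.006/(55.9×12.2) = 8.798×10^-6 K/W
R_outer film = 1/(h_o·A) = 1/(12×12.2) = 0.006831 K/W
R_total = 0.1698 K/W
Q = ΔT / R_total = 211 / 0.1698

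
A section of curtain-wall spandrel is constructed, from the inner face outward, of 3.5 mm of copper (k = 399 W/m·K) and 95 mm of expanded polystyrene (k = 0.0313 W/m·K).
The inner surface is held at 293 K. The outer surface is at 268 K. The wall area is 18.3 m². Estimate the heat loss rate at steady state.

Q ≈ 151 W

Model the wall as resistances in series:
R_copper = L/(kA) = 0.0035/(399×18.3) = 4.793×10^-7 K/W
R_expanded polystyrene = L/(kA) = 0.095/(0.0313×18.3) = 0.1659 K/W
R_total = 0.1659 K/W
Q = ΔT / R_total = 25 / 0.1659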